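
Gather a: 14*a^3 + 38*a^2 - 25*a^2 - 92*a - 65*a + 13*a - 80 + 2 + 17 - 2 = 14*a^3 + 13*a^2 - 144*a - 63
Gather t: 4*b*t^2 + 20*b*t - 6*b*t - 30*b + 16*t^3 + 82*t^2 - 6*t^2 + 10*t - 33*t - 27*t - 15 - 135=-30*b + 16*t^3 + t^2*(4*b + 76) + t*(14*b - 50) - 150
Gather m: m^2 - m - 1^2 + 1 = m^2 - m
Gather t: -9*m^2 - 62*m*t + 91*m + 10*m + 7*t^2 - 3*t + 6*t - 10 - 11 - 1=-9*m^2 + 101*m + 7*t^2 + t*(3 - 62*m) - 22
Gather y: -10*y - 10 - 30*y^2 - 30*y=-30*y^2 - 40*y - 10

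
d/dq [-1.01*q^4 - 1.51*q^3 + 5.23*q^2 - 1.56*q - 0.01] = -4.04*q^3 - 4.53*q^2 + 10.46*q - 1.56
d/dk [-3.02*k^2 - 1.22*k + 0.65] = -6.04*k - 1.22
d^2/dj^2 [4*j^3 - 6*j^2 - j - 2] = 24*j - 12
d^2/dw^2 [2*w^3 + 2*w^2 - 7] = 12*w + 4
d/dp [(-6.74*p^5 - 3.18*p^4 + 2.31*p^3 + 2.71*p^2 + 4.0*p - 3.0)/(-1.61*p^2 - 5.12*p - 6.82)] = (32.5542*p^6 + 148.2748*p^5 + 274.9597*p^4 + 63.096*p^3 - 54.6978*p^2 - 46.6244*p - 42.64)/(2.5921*p^4 + 16.4864*p^3 + 48.1748*p^2 + 69.8368*p + 46.5124)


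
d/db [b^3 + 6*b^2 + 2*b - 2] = 3*b^2 + 12*b + 2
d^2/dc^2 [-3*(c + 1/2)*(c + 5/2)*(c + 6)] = -18*c - 54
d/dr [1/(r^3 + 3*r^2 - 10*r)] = (-3*r^2 - 6*r + 10)/(r^2*(r^2 + 3*r - 10)^2)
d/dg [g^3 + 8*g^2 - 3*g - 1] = 3*g^2 + 16*g - 3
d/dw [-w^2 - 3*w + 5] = -2*w - 3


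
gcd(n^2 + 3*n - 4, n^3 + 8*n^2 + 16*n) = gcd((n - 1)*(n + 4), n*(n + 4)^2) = n + 4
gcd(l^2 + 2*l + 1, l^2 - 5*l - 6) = l + 1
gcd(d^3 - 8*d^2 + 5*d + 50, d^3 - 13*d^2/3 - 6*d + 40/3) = d^2 - 3*d - 10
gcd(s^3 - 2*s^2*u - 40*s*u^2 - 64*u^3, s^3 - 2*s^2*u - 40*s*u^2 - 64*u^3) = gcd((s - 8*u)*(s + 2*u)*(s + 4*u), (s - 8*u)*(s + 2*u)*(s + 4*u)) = s^3 - 2*s^2*u - 40*s*u^2 - 64*u^3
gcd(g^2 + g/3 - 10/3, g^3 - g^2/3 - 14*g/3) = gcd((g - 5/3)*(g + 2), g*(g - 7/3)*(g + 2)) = g + 2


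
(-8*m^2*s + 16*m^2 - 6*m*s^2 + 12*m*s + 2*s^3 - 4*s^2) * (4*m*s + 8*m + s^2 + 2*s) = -32*m^3*s^2 + 128*m^3 - 32*m^2*s^3 + 128*m^2*s + 2*m*s^4 - 8*m*s^2 + 2*s^5 - 8*s^3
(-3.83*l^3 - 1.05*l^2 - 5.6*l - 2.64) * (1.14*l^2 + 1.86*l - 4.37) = -4.3662*l^5 - 8.3208*l^4 + 8.4001*l^3 - 8.8371*l^2 + 19.5616*l + 11.5368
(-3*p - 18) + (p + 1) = -2*p - 17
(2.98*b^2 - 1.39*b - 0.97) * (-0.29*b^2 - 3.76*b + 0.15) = -0.8642*b^4 - 10.8017*b^3 + 5.9547*b^2 + 3.4387*b - 0.1455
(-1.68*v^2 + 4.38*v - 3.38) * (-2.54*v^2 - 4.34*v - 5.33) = 4.2672*v^4 - 3.834*v^3 - 1.4696*v^2 - 8.6762*v + 18.0154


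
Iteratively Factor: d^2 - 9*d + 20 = (d - 5)*(d - 4)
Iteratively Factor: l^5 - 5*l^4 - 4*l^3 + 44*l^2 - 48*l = (l - 4)*(l^4 - l^3 - 8*l^2 + 12*l) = (l - 4)*(l - 2)*(l^3 + l^2 - 6*l) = (l - 4)*(l - 2)^2*(l^2 + 3*l) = (l - 4)*(l - 2)^2*(l + 3)*(l)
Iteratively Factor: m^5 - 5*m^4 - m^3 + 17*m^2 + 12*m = (m + 1)*(m^4 - 6*m^3 + 5*m^2 + 12*m) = m*(m + 1)*(m^3 - 6*m^2 + 5*m + 12) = m*(m - 3)*(m + 1)*(m^2 - 3*m - 4) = m*(m - 3)*(m + 1)^2*(m - 4)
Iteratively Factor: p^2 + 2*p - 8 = (p + 4)*(p - 2)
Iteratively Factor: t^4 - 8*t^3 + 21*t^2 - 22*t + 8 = (t - 4)*(t^3 - 4*t^2 + 5*t - 2) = (t - 4)*(t - 2)*(t^2 - 2*t + 1) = (t - 4)*(t - 2)*(t - 1)*(t - 1)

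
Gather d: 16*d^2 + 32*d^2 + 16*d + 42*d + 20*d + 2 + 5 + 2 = 48*d^2 + 78*d + 9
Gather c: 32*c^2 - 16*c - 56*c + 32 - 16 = 32*c^2 - 72*c + 16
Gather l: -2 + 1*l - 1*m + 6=l - m + 4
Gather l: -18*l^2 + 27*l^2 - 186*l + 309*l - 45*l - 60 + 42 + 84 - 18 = 9*l^2 + 78*l + 48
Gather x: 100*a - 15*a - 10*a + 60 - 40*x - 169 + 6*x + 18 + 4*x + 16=75*a - 30*x - 75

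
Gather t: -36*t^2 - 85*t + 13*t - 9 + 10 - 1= -36*t^2 - 72*t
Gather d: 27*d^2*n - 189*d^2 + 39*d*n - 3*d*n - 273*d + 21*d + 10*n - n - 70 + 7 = d^2*(27*n - 189) + d*(36*n - 252) + 9*n - 63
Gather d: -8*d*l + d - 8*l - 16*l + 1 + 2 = d*(1 - 8*l) - 24*l + 3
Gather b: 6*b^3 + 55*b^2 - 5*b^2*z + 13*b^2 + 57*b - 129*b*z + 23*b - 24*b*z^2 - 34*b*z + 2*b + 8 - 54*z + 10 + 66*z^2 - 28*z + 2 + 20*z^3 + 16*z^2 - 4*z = 6*b^3 + b^2*(68 - 5*z) + b*(-24*z^2 - 163*z + 82) + 20*z^3 + 82*z^2 - 86*z + 20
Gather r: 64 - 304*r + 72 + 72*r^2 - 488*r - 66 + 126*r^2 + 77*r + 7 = 198*r^2 - 715*r + 77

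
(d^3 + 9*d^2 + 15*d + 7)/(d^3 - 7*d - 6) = (d^2 + 8*d + 7)/(d^2 - d - 6)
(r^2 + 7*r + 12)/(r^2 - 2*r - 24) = (r + 3)/(r - 6)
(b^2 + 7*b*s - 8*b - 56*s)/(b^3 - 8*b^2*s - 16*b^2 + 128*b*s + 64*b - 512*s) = (-b - 7*s)/(-b^2 + 8*b*s + 8*b - 64*s)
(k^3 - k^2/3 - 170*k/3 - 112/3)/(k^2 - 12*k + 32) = (3*k^2 + 23*k + 14)/(3*(k - 4))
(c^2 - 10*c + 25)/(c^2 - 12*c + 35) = (c - 5)/(c - 7)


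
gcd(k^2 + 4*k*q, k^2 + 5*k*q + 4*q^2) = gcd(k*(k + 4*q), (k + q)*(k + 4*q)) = k + 4*q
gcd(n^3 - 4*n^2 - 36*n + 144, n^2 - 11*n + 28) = n - 4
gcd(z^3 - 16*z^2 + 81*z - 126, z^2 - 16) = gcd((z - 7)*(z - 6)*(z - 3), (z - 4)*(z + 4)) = 1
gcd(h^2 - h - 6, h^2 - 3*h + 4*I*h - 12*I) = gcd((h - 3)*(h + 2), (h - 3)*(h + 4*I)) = h - 3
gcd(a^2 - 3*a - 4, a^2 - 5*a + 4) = a - 4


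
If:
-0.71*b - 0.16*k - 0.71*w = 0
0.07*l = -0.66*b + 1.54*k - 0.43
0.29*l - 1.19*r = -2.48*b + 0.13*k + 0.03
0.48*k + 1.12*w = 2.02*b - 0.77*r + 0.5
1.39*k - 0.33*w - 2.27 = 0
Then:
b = 1.16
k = 1.29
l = 11.27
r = 5.00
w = -1.45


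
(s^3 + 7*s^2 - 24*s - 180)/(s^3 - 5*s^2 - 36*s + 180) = (s + 6)/(s - 6)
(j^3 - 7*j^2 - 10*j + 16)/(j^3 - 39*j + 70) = (j^3 - 7*j^2 - 10*j + 16)/(j^3 - 39*j + 70)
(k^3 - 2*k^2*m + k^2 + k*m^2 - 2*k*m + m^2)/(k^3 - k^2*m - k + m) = (k - m)/(k - 1)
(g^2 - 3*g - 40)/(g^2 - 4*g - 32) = (g + 5)/(g + 4)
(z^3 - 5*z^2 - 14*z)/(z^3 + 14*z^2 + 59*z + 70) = z*(z - 7)/(z^2 + 12*z + 35)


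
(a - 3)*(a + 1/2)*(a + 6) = a^3 + 7*a^2/2 - 33*a/2 - 9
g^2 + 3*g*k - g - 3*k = (g - 1)*(g + 3*k)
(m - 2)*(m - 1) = m^2 - 3*m + 2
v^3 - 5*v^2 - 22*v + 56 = (v - 7)*(v - 2)*(v + 4)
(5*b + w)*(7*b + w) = 35*b^2 + 12*b*w + w^2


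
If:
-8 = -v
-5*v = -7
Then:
No Solution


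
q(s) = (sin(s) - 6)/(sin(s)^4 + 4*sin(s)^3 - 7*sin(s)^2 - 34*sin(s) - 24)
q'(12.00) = -1.99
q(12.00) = 0.79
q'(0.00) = -0.40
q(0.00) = 0.25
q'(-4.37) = 0.02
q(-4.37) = 0.09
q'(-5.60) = -0.09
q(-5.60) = 0.11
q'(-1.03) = -14.44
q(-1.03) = 3.47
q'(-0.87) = -6.45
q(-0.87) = 1.91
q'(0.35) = -0.18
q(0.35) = 0.16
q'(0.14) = -0.28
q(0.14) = 0.20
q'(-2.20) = 9.04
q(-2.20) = 2.45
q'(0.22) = -0.24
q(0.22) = 0.18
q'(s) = (sin(s) - 6)*(-4*sin(s)^3*cos(s) - 12*sin(s)^2*cos(s) + 14*sin(s)*cos(s) + 34*cos(s))/(sin(s)^4 + 4*sin(s)^3 - 7*sin(s)^2 - 34*sin(s) - 24)^2 + cos(s)/(sin(s)^4 + 4*sin(s)^3 - 7*sin(s)^2 - 34*sin(s) - 24) = (-3*sin(s)^4 + 16*sin(s)^3 + 79*sin(s)^2 - 84*sin(s) - 228)*cos(s)/((sin(s) - 3)^2*(sin(s) + 1)^2*(sin(s) + 2)^2*(sin(s) + 4)^2)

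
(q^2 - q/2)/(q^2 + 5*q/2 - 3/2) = q/(q + 3)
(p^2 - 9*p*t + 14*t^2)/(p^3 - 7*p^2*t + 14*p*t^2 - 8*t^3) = (p - 7*t)/(p^2 - 5*p*t + 4*t^2)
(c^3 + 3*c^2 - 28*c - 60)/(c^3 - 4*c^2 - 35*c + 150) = (c + 2)/(c - 5)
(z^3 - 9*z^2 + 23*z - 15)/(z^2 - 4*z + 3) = z - 5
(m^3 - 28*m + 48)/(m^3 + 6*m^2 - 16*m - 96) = (m - 2)/(m + 4)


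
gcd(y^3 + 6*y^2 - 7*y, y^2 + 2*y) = y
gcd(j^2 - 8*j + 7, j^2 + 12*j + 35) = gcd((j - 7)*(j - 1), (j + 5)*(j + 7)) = 1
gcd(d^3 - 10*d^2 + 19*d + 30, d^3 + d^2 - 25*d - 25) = d^2 - 4*d - 5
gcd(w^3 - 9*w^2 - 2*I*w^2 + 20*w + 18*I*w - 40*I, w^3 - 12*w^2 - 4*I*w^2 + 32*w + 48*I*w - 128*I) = w - 4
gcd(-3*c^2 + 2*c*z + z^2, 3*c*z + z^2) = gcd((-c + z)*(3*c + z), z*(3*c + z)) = 3*c + z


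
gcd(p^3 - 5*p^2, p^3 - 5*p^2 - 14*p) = p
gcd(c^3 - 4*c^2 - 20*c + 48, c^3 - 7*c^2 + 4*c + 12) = c^2 - 8*c + 12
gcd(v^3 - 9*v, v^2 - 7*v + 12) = v - 3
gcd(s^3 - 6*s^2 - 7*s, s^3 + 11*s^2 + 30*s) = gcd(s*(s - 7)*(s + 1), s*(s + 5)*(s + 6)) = s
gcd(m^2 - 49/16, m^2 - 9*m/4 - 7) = m + 7/4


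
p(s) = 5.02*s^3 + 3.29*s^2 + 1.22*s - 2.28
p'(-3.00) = 117.02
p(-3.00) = -111.87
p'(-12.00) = 2090.90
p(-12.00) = -8217.72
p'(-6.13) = 526.79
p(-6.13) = -1042.47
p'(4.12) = 283.96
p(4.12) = 409.66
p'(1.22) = 31.66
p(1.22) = 13.22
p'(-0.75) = 4.76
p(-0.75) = -3.46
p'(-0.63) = 3.05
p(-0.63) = -3.00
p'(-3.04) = 120.40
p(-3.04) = -116.62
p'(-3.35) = 148.19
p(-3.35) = -158.17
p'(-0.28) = 0.56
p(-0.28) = -2.47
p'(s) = 15.06*s^2 + 6.58*s + 1.22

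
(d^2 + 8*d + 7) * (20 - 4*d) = -4*d^3 - 12*d^2 + 132*d + 140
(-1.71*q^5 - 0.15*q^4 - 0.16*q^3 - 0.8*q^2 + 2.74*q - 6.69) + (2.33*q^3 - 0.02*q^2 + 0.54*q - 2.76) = -1.71*q^5 - 0.15*q^4 + 2.17*q^3 - 0.82*q^2 + 3.28*q - 9.45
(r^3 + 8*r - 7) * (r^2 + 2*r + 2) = r^5 + 2*r^4 + 10*r^3 + 9*r^2 + 2*r - 14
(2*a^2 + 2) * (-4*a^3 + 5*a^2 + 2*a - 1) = -8*a^5 + 10*a^4 - 4*a^3 + 8*a^2 + 4*a - 2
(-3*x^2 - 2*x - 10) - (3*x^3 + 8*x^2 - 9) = -3*x^3 - 11*x^2 - 2*x - 1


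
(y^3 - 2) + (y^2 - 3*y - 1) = y^3 + y^2 - 3*y - 3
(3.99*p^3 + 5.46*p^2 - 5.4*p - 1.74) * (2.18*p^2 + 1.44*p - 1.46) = 8.6982*p^5 + 17.6484*p^4 - 9.735*p^3 - 19.5408*p^2 + 5.3784*p + 2.5404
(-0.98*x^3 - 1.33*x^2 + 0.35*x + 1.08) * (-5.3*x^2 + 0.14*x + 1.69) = 5.194*x^5 + 6.9118*x^4 - 3.6974*x^3 - 7.9227*x^2 + 0.7427*x + 1.8252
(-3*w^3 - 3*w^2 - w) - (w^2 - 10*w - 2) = -3*w^3 - 4*w^2 + 9*w + 2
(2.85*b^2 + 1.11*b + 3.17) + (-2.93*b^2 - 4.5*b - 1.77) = -0.0800000000000001*b^2 - 3.39*b + 1.4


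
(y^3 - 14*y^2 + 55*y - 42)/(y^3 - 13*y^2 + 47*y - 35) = (y - 6)/(y - 5)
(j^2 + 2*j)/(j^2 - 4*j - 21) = j*(j + 2)/(j^2 - 4*j - 21)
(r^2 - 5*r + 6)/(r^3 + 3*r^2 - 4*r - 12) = (r - 3)/(r^2 + 5*r + 6)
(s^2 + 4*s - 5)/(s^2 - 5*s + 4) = (s + 5)/(s - 4)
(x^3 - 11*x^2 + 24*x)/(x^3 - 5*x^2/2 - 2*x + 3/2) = 2*x*(x - 8)/(2*x^2 + x - 1)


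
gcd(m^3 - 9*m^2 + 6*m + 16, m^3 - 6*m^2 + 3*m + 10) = m^2 - m - 2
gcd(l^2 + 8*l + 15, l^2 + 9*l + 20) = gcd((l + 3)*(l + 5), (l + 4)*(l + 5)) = l + 5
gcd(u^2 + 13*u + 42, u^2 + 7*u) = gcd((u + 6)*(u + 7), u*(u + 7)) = u + 7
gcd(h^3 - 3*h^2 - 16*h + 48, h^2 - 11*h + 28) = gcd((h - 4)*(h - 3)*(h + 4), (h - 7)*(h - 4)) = h - 4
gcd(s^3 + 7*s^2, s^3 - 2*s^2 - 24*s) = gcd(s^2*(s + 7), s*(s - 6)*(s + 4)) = s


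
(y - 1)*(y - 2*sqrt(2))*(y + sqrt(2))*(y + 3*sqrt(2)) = y^4 - y^3 + 2*sqrt(2)*y^3 - 10*y^2 - 2*sqrt(2)*y^2 - 12*sqrt(2)*y + 10*y + 12*sqrt(2)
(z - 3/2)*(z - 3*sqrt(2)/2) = z^2 - 3*sqrt(2)*z/2 - 3*z/2 + 9*sqrt(2)/4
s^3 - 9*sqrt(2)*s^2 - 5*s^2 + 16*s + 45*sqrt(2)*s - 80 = (s - 5)*(s - 8*sqrt(2))*(s - sqrt(2))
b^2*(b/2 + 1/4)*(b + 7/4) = b^4/2 + 9*b^3/8 + 7*b^2/16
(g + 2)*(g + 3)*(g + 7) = g^3 + 12*g^2 + 41*g + 42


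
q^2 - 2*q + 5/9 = (q - 5/3)*(q - 1/3)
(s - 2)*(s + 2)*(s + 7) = s^3 + 7*s^2 - 4*s - 28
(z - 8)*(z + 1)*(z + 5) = z^3 - 2*z^2 - 43*z - 40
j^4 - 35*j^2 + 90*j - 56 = (j - 4)*(j - 2)*(j - 1)*(j + 7)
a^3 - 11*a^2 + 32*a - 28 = (a - 7)*(a - 2)^2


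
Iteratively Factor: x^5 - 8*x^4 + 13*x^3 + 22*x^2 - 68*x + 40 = (x - 2)*(x^4 - 6*x^3 + x^2 + 24*x - 20) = (x - 2)*(x - 1)*(x^3 - 5*x^2 - 4*x + 20) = (x - 2)^2*(x - 1)*(x^2 - 3*x - 10) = (x - 5)*(x - 2)^2*(x - 1)*(x + 2)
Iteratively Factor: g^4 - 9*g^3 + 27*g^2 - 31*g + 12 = (g - 4)*(g^3 - 5*g^2 + 7*g - 3) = (g - 4)*(g - 1)*(g^2 - 4*g + 3) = (g - 4)*(g - 1)^2*(g - 3)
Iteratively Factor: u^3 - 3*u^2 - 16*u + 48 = (u + 4)*(u^2 - 7*u + 12) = (u - 4)*(u + 4)*(u - 3)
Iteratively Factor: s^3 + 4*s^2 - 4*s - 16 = (s + 4)*(s^2 - 4) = (s - 2)*(s + 4)*(s + 2)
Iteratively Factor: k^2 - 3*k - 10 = (k + 2)*(k - 5)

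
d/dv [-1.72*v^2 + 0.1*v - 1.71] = 0.1 - 3.44*v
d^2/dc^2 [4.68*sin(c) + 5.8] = -4.68*sin(c)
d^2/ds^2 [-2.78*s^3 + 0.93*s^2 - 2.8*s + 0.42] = 1.86 - 16.68*s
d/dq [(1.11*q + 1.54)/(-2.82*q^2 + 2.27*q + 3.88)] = (3.1302*q^2 + 8.6856*q + 0.811)/(7.9524*q^4 - 12.8028*q^3 - 16.7303*q^2 + 17.6152*q + 15.0544)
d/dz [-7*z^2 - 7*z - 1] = -14*z - 7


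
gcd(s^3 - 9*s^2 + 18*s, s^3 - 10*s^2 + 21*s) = s^2 - 3*s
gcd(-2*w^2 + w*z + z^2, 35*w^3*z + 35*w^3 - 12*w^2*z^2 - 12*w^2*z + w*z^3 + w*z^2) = 1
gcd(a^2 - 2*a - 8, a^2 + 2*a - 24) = a - 4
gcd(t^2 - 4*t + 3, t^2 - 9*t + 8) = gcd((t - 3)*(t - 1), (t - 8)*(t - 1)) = t - 1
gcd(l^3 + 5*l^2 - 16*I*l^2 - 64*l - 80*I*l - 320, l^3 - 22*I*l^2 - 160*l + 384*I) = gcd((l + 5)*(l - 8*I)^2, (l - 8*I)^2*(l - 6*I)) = l^2 - 16*I*l - 64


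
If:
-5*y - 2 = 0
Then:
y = -2/5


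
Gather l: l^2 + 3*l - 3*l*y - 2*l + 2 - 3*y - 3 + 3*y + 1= l^2 + l*(1 - 3*y)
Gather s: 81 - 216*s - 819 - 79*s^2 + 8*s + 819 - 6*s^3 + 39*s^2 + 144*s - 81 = -6*s^3 - 40*s^2 - 64*s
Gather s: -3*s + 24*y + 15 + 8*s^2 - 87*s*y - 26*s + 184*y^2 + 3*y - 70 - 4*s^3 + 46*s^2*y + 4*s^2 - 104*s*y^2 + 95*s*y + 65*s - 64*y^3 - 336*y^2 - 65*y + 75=-4*s^3 + s^2*(46*y + 12) + s*(-104*y^2 + 8*y + 36) - 64*y^3 - 152*y^2 - 38*y + 20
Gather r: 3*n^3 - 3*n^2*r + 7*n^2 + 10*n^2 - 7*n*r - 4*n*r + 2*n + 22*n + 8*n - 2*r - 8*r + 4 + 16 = 3*n^3 + 17*n^2 + 32*n + r*(-3*n^2 - 11*n - 10) + 20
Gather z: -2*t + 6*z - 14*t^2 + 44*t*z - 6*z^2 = -14*t^2 - 2*t - 6*z^2 + z*(44*t + 6)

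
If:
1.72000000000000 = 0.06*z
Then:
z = 28.67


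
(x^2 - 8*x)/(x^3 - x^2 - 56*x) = 1/(x + 7)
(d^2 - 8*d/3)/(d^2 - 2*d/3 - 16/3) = d/(d + 2)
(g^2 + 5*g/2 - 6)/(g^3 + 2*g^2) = (g^2 + 5*g/2 - 6)/(g^2*(g + 2))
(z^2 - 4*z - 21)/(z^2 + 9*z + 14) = (z^2 - 4*z - 21)/(z^2 + 9*z + 14)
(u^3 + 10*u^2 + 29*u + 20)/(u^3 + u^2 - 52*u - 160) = (u + 1)/(u - 8)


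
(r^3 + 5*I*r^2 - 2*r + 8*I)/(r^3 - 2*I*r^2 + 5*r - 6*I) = (r + 4*I)/(r - 3*I)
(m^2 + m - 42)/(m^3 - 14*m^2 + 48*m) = (m + 7)/(m*(m - 8))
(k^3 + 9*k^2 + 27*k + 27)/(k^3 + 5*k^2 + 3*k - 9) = (k + 3)/(k - 1)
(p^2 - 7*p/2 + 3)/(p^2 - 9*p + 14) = (p - 3/2)/(p - 7)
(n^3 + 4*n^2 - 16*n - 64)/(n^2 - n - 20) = (n^2 - 16)/(n - 5)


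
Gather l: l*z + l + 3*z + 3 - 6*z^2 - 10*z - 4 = l*(z + 1) - 6*z^2 - 7*z - 1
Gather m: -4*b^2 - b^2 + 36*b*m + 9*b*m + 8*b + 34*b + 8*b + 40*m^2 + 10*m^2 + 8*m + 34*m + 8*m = -5*b^2 + 50*b + 50*m^2 + m*(45*b + 50)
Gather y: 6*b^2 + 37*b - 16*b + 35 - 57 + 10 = 6*b^2 + 21*b - 12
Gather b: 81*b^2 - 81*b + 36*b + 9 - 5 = 81*b^2 - 45*b + 4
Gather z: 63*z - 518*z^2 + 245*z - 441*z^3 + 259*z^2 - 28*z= -441*z^3 - 259*z^2 + 280*z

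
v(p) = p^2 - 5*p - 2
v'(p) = 2*p - 5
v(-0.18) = -1.07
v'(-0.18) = -5.36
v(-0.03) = -1.85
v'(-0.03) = -5.06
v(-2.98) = 21.78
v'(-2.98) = -10.96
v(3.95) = -6.15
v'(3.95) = 2.90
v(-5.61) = 57.52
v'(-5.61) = -16.22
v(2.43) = -8.25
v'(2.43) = -0.14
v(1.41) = -7.06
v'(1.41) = -2.18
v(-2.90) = 20.91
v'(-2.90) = -10.80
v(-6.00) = 64.00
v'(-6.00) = -17.00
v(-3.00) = 22.00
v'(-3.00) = -11.00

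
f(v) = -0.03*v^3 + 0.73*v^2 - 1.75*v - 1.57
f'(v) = -0.09*v^2 + 1.46*v - 1.75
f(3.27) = -0.54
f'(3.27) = 2.06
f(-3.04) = 11.34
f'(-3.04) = -7.02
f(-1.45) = 2.59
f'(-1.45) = -4.06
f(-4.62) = 25.05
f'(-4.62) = -10.42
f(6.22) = 8.57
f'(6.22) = 3.85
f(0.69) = -2.44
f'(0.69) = -0.79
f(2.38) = -2.00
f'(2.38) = 1.22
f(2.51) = -1.84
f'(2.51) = 1.35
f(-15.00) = 290.18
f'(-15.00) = -43.90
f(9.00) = 19.94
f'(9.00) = 4.10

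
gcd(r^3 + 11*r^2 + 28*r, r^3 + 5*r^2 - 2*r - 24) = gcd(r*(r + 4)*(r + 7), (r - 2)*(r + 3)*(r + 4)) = r + 4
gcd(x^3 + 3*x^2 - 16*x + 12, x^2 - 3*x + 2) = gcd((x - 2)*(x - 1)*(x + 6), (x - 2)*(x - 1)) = x^2 - 3*x + 2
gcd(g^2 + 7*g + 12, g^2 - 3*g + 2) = 1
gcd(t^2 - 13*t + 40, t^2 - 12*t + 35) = t - 5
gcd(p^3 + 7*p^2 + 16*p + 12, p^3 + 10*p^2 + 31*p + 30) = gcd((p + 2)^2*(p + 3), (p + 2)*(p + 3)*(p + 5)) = p^2 + 5*p + 6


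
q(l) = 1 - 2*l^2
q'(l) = -4*l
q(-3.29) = -20.65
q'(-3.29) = 13.16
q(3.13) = -18.59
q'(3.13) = -12.52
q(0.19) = 0.93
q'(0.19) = -0.76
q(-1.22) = -1.98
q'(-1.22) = 4.88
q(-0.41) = 0.66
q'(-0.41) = 1.64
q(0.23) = 0.89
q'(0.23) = -0.92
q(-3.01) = -17.12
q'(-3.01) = 12.04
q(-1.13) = -1.55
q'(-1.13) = 4.52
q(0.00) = 1.00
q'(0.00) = 0.00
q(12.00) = -287.00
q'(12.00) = -48.00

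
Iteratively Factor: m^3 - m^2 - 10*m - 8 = (m + 1)*(m^2 - 2*m - 8) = (m + 1)*(m + 2)*(m - 4)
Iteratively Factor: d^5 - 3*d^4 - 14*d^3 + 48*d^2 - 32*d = (d - 1)*(d^4 - 2*d^3 - 16*d^2 + 32*d) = (d - 4)*(d - 1)*(d^3 + 2*d^2 - 8*d) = d*(d - 4)*(d - 1)*(d^2 + 2*d - 8) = d*(d - 4)*(d - 1)*(d + 4)*(d - 2)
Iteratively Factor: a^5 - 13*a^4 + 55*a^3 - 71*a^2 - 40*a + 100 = (a - 2)*(a^4 - 11*a^3 + 33*a^2 - 5*a - 50) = (a - 2)*(a + 1)*(a^3 - 12*a^2 + 45*a - 50) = (a - 5)*(a - 2)*(a + 1)*(a^2 - 7*a + 10) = (a - 5)^2*(a - 2)*(a + 1)*(a - 2)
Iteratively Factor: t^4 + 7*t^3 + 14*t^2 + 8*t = (t + 1)*(t^3 + 6*t^2 + 8*t) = t*(t + 1)*(t^2 + 6*t + 8) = t*(t + 1)*(t + 4)*(t + 2)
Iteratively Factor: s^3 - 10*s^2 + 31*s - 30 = (s - 2)*(s^2 - 8*s + 15) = (s - 3)*(s - 2)*(s - 5)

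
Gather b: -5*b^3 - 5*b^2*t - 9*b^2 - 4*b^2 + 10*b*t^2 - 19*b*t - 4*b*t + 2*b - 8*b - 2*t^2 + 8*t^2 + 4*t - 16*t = -5*b^3 + b^2*(-5*t - 13) + b*(10*t^2 - 23*t - 6) + 6*t^2 - 12*t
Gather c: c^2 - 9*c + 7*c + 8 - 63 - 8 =c^2 - 2*c - 63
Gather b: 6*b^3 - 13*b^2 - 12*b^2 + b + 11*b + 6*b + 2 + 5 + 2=6*b^3 - 25*b^2 + 18*b + 9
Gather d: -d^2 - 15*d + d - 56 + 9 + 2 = -d^2 - 14*d - 45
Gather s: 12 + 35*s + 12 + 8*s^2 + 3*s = 8*s^2 + 38*s + 24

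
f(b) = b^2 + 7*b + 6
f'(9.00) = 25.00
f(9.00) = 150.00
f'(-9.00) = -11.00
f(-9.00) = 24.00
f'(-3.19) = 0.62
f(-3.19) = -6.15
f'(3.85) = 14.70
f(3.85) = 47.77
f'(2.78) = 12.56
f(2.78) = 33.19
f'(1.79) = 10.58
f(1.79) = 21.73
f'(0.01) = 7.02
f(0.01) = 6.07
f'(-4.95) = -2.90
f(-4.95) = -4.15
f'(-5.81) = -4.62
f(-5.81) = -0.91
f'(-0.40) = 6.20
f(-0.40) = 3.36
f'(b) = 2*b + 7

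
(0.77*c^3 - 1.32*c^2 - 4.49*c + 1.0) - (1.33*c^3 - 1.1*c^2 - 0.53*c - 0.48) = -0.56*c^3 - 0.22*c^2 - 3.96*c + 1.48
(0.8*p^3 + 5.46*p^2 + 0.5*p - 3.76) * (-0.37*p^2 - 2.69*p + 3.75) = -0.296*p^5 - 4.1722*p^4 - 11.8724*p^3 + 20.5212*p^2 + 11.9894*p - 14.1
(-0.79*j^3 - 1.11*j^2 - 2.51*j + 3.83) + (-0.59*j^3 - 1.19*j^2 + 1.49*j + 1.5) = -1.38*j^3 - 2.3*j^2 - 1.02*j + 5.33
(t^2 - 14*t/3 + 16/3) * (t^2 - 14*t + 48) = t^4 - 56*t^3/3 + 356*t^2/3 - 896*t/3 + 256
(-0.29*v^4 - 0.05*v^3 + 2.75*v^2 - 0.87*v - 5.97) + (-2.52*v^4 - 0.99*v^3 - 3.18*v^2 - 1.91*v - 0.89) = -2.81*v^4 - 1.04*v^3 - 0.43*v^2 - 2.78*v - 6.86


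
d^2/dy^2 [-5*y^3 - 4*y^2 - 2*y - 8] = -30*y - 8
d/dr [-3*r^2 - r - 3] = -6*r - 1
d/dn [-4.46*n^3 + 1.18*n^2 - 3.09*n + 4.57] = -13.38*n^2 + 2.36*n - 3.09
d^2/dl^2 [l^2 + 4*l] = 2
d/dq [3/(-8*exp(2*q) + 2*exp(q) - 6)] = (12*exp(q) - 3/2)*exp(q)/(4*exp(2*q) - exp(q) + 3)^2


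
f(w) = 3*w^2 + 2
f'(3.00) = 18.00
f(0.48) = 2.69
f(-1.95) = 13.41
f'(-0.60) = -3.60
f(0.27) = 2.22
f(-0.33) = 2.33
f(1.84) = 12.16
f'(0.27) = 1.62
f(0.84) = 4.12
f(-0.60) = 3.08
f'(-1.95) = -11.70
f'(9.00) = 54.00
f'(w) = 6*w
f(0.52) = 2.81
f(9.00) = 245.00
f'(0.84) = 5.04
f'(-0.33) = -1.98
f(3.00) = 29.00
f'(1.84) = 11.04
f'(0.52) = 3.12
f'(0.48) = 2.88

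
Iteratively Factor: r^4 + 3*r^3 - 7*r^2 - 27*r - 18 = (r + 1)*(r^3 + 2*r^2 - 9*r - 18) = (r + 1)*(r + 2)*(r^2 - 9) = (r - 3)*(r + 1)*(r + 2)*(r + 3)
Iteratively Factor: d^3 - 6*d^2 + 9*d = (d - 3)*(d^2 - 3*d) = d*(d - 3)*(d - 3)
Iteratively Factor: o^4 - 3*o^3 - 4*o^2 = (o)*(o^3 - 3*o^2 - 4*o) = o*(o + 1)*(o^2 - 4*o) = o*(o - 4)*(o + 1)*(o)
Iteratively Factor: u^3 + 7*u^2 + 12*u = (u + 3)*(u^2 + 4*u) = (u + 3)*(u + 4)*(u)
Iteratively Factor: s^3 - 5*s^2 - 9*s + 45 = (s + 3)*(s^2 - 8*s + 15) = (s - 3)*(s + 3)*(s - 5)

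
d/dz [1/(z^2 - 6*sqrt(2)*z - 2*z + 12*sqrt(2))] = 2*(-z + 1 + 3*sqrt(2))/(z^2 - 6*sqrt(2)*z - 2*z + 12*sqrt(2))^2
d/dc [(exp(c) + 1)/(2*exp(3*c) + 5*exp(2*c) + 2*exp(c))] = (-4*exp(3*c) - 11*exp(2*c) - 10*exp(c) - 2)*exp(-c)/(4*exp(4*c) + 20*exp(3*c) + 33*exp(2*c) + 20*exp(c) + 4)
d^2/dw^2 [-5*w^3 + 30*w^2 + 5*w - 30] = 60 - 30*w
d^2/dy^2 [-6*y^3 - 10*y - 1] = -36*y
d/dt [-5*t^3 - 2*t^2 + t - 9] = -15*t^2 - 4*t + 1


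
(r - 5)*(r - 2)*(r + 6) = r^3 - r^2 - 32*r + 60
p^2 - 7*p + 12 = (p - 4)*(p - 3)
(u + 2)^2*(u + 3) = u^3 + 7*u^2 + 16*u + 12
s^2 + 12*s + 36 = (s + 6)^2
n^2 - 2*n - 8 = (n - 4)*(n + 2)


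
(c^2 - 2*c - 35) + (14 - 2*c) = c^2 - 4*c - 21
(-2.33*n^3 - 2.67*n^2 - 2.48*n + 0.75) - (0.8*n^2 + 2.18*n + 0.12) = -2.33*n^3 - 3.47*n^2 - 4.66*n + 0.63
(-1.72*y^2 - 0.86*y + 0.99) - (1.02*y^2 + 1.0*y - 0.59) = -2.74*y^2 - 1.86*y + 1.58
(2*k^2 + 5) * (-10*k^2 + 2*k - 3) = -20*k^4 + 4*k^3 - 56*k^2 + 10*k - 15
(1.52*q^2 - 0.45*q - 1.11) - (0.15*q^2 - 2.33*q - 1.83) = 1.37*q^2 + 1.88*q + 0.72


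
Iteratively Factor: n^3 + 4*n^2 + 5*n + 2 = (n + 1)*(n^2 + 3*n + 2) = (n + 1)^2*(n + 2)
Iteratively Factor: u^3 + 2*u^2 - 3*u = (u + 3)*(u^2 - u) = (u - 1)*(u + 3)*(u)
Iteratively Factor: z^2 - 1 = (z + 1)*(z - 1)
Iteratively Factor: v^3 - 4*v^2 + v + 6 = (v - 3)*(v^2 - v - 2) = (v - 3)*(v + 1)*(v - 2)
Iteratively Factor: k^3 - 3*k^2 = (k)*(k^2 - 3*k) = k*(k - 3)*(k)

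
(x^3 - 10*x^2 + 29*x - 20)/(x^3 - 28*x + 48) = (x^2 - 6*x + 5)/(x^2 + 4*x - 12)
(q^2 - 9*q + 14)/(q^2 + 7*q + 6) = (q^2 - 9*q + 14)/(q^2 + 7*q + 6)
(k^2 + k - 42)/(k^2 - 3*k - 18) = (k + 7)/(k + 3)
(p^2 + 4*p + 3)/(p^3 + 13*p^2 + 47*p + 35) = (p + 3)/(p^2 + 12*p + 35)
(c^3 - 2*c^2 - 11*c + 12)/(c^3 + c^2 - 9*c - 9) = (c^2 - 5*c + 4)/(c^2 - 2*c - 3)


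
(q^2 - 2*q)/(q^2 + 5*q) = (q - 2)/(q + 5)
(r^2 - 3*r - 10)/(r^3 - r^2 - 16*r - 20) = 1/(r + 2)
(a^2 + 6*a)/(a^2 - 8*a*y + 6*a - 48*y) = a/(a - 8*y)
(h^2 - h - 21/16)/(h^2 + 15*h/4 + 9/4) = (h - 7/4)/(h + 3)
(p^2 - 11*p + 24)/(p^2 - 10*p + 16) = (p - 3)/(p - 2)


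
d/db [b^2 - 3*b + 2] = 2*b - 3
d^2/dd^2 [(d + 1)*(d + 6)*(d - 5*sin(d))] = 5*d^2*sin(d) + 35*d*sin(d) - 20*d*cos(d) + 6*d + 20*sin(d) - 70*cos(d) + 14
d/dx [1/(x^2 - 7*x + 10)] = (7 - 2*x)/(x^2 - 7*x + 10)^2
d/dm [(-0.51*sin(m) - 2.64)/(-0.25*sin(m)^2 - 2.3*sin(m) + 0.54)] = (-1.32*sin(m) + 0.06375*cos(2*m) - 6.41115)*cos(m)/(0.25*sin(m)^2 + 2.3*sin(m) - 0.54)^2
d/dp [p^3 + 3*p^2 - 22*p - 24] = 3*p^2 + 6*p - 22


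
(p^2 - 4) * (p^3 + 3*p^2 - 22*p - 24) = p^5 + 3*p^4 - 26*p^3 - 36*p^2 + 88*p + 96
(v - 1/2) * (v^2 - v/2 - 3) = v^3 - v^2 - 11*v/4 + 3/2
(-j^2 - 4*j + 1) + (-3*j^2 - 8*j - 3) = -4*j^2 - 12*j - 2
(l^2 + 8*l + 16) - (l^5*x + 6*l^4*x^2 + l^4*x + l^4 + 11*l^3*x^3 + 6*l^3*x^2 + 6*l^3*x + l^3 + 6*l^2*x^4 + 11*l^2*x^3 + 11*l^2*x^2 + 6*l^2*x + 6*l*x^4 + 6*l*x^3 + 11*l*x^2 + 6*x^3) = -l^5*x - 6*l^4*x^2 - l^4*x - l^4 - 11*l^3*x^3 - 6*l^3*x^2 - 6*l^3*x - l^3 - 6*l^2*x^4 - 11*l^2*x^3 - 11*l^2*x^2 - 6*l^2*x + l^2 - 6*l*x^4 - 6*l*x^3 - 11*l*x^2 + 8*l - 6*x^3 + 16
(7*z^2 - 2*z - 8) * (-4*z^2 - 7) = -28*z^4 + 8*z^3 - 17*z^2 + 14*z + 56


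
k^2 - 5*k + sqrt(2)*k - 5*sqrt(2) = (k - 5)*(k + sqrt(2))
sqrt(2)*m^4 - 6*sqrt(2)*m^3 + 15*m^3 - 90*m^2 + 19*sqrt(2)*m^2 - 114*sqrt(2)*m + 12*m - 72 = (m - 6)*(m + sqrt(2))*(m + 6*sqrt(2))*(sqrt(2)*m + 1)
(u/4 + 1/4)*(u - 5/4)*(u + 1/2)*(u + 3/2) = u^4/4 + 7*u^3/16 - u^2/4 - 43*u/64 - 15/64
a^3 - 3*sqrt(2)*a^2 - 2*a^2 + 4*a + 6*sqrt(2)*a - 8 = (a - 2)*(a - 2*sqrt(2))*(a - sqrt(2))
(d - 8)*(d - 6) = d^2 - 14*d + 48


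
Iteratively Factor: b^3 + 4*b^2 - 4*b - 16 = (b + 2)*(b^2 + 2*b - 8) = (b + 2)*(b + 4)*(b - 2)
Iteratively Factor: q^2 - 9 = (q + 3)*(q - 3)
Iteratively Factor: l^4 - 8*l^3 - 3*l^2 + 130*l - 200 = (l - 5)*(l^3 - 3*l^2 - 18*l + 40) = (l - 5)*(l + 4)*(l^2 - 7*l + 10) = (l - 5)^2*(l + 4)*(l - 2)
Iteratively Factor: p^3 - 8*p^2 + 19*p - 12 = (p - 4)*(p^2 - 4*p + 3) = (p - 4)*(p - 1)*(p - 3)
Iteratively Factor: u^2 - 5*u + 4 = (u - 4)*(u - 1)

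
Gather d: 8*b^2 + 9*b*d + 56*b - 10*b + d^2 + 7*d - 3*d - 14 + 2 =8*b^2 + 46*b + d^2 + d*(9*b + 4) - 12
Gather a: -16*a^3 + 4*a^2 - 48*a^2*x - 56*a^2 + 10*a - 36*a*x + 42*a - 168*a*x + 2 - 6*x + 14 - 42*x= -16*a^3 + a^2*(-48*x - 52) + a*(52 - 204*x) - 48*x + 16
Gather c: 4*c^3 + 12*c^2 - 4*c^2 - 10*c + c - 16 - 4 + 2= 4*c^3 + 8*c^2 - 9*c - 18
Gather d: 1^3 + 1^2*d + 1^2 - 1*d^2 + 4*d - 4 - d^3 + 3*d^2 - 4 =-d^3 + 2*d^2 + 5*d - 6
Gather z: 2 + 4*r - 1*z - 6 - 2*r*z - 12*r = -8*r + z*(-2*r - 1) - 4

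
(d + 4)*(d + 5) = d^2 + 9*d + 20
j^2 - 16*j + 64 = (j - 8)^2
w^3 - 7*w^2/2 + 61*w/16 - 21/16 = (w - 7/4)*(w - 1)*(w - 3/4)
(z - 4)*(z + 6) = z^2 + 2*z - 24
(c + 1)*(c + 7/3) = c^2 + 10*c/3 + 7/3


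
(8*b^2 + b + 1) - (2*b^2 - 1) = 6*b^2 + b + 2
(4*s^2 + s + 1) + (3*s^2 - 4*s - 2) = 7*s^2 - 3*s - 1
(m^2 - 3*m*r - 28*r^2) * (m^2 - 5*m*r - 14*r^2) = m^4 - 8*m^3*r - 27*m^2*r^2 + 182*m*r^3 + 392*r^4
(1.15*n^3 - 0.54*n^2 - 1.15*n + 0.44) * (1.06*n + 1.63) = 1.219*n^4 + 1.3021*n^3 - 2.0992*n^2 - 1.4081*n + 0.7172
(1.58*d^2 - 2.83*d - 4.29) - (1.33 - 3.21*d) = 1.58*d^2 + 0.38*d - 5.62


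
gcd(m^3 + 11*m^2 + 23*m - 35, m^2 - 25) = m + 5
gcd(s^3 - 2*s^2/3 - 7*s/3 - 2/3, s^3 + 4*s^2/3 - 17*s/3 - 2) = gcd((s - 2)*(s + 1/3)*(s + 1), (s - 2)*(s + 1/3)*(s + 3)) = s^2 - 5*s/3 - 2/3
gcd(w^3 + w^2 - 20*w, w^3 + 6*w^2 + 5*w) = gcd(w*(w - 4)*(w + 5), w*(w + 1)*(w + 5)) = w^2 + 5*w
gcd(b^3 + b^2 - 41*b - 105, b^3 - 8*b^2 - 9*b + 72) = b + 3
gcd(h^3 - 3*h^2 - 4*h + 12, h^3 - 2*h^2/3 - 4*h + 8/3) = h^2 - 4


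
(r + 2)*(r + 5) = r^2 + 7*r + 10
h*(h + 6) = h^2 + 6*h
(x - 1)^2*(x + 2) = x^3 - 3*x + 2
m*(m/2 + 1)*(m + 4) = m^3/2 + 3*m^2 + 4*m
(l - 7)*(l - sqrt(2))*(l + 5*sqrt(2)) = l^3 - 7*l^2 + 4*sqrt(2)*l^2 - 28*sqrt(2)*l - 10*l + 70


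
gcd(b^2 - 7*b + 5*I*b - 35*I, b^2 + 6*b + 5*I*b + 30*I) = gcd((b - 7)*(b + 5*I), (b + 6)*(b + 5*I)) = b + 5*I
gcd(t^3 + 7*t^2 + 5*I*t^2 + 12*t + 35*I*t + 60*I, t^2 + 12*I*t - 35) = t + 5*I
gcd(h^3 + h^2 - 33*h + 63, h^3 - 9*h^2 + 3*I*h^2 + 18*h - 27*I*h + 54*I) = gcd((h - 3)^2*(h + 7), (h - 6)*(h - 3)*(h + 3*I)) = h - 3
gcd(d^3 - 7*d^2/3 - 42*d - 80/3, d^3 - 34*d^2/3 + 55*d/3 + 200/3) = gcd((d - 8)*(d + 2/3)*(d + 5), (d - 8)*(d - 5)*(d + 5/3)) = d - 8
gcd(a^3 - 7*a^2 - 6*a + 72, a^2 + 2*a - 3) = a + 3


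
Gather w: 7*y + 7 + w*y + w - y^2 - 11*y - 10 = w*(y + 1) - y^2 - 4*y - 3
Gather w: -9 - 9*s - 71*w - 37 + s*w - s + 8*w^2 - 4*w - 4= -10*s + 8*w^2 + w*(s - 75) - 50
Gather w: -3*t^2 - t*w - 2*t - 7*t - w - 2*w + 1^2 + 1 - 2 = -3*t^2 - 9*t + w*(-t - 3)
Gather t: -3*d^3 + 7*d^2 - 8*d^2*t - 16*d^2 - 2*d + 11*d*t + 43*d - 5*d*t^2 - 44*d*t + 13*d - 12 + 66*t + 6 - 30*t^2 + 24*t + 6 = -3*d^3 - 9*d^2 + 54*d + t^2*(-5*d - 30) + t*(-8*d^2 - 33*d + 90)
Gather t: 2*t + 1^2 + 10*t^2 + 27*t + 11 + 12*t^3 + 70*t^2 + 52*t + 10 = 12*t^3 + 80*t^2 + 81*t + 22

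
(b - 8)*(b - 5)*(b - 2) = b^3 - 15*b^2 + 66*b - 80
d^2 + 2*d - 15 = (d - 3)*(d + 5)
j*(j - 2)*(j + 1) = j^3 - j^2 - 2*j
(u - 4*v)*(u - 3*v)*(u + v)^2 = u^4 - 5*u^3*v - u^2*v^2 + 17*u*v^3 + 12*v^4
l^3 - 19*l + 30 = (l - 3)*(l - 2)*(l + 5)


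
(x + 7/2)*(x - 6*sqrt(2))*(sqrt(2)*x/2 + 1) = sqrt(2)*x^3/2 - 5*x^2 + 7*sqrt(2)*x^2/4 - 35*x/2 - 6*sqrt(2)*x - 21*sqrt(2)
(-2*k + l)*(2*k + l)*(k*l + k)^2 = -4*k^4*l^2 - 8*k^4*l - 4*k^4 + k^2*l^4 + 2*k^2*l^3 + k^2*l^2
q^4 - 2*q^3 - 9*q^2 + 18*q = q*(q - 3)*(q - 2)*(q + 3)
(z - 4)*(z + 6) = z^2 + 2*z - 24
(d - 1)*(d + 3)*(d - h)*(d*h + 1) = d^4*h - d^3*h^2 + 2*d^3*h + d^3 - 2*d^2*h^2 - 4*d^2*h + 2*d^2 + 3*d*h^2 - 2*d*h - 3*d + 3*h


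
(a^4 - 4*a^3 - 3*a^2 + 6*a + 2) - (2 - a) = a^4 - 4*a^3 - 3*a^2 + 7*a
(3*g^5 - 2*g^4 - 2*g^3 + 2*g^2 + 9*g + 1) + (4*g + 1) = 3*g^5 - 2*g^4 - 2*g^3 + 2*g^2 + 13*g + 2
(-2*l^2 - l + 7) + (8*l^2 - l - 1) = 6*l^2 - 2*l + 6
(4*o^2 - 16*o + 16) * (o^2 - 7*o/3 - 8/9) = 4*o^4 - 76*o^3/3 + 448*o^2/9 - 208*o/9 - 128/9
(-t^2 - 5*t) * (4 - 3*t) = 3*t^3 + 11*t^2 - 20*t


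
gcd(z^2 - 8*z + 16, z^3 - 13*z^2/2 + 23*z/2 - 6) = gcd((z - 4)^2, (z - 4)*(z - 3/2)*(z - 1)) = z - 4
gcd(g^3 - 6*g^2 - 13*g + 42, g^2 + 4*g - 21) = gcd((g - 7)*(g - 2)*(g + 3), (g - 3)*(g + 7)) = 1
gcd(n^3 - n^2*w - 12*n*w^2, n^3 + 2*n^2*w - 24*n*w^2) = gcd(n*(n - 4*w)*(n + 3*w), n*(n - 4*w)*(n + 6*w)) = -n^2 + 4*n*w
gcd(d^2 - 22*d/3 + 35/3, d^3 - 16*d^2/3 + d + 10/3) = d - 5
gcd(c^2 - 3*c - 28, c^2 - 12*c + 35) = c - 7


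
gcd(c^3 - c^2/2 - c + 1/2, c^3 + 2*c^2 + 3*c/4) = 1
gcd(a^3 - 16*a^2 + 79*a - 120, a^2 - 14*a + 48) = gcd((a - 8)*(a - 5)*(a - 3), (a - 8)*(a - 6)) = a - 8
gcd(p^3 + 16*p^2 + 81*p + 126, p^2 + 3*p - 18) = p + 6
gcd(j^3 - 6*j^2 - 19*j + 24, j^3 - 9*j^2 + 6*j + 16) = j - 8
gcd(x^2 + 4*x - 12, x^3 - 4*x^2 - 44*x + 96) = x^2 + 4*x - 12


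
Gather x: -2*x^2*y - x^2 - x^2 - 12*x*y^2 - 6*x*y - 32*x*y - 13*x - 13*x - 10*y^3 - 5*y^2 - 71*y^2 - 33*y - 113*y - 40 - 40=x^2*(-2*y - 2) + x*(-12*y^2 - 38*y - 26) - 10*y^3 - 76*y^2 - 146*y - 80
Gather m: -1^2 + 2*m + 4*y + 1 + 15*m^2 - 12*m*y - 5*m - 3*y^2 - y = 15*m^2 + m*(-12*y - 3) - 3*y^2 + 3*y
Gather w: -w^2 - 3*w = -w^2 - 3*w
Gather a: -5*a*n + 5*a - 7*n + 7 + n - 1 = a*(5 - 5*n) - 6*n + 6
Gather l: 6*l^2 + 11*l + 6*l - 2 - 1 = 6*l^2 + 17*l - 3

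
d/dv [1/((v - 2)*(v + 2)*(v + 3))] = (-(v - 2)*(v + 2) - (v - 2)*(v + 3) - (v + 2)*(v + 3))/((v - 2)^2*(v + 2)^2*(v + 3)^2)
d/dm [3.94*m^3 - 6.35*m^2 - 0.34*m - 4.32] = 11.82*m^2 - 12.7*m - 0.34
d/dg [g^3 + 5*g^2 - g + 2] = 3*g^2 + 10*g - 1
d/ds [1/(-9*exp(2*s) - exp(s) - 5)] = (18*exp(s) + 1)*exp(s)/(9*exp(2*s) + exp(s) + 5)^2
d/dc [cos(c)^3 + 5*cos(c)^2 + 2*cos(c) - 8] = (3*sin(c)^2 - 10*cos(c) - 5)*sin(c)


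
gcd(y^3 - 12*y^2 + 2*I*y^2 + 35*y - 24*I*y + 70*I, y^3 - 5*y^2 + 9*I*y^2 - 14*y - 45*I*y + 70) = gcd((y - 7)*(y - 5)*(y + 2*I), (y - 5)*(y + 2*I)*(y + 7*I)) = y^2 + y*(-5 + 2*I) - 10*I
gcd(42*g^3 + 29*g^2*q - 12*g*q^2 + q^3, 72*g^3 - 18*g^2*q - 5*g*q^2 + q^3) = -6*g + q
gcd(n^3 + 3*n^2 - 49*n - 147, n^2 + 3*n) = n + 3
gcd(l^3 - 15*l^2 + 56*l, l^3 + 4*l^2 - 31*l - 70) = 1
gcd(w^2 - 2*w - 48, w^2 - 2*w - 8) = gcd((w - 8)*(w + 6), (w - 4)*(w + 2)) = 1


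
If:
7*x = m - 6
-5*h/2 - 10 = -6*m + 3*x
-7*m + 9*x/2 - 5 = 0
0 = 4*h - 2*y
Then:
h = -2704/445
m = -124/89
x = -94/89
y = -5408/445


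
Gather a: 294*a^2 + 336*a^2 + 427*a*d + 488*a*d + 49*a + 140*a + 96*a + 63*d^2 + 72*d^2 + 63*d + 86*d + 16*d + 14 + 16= 630*a^2 + a*(915*d + 285) + 135*d^2 + 165*d + 30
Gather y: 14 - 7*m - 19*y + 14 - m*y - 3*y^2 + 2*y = -7*m - 3*y^2 + y*(-m - 17) + 28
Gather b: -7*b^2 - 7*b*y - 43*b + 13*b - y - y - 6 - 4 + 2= -7*b^2 + b*(-7*y - 30) - 2*y - 8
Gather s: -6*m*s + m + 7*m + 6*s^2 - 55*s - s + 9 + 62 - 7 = 8*m + 6*s^2 + s*(-6*m - 56) + 64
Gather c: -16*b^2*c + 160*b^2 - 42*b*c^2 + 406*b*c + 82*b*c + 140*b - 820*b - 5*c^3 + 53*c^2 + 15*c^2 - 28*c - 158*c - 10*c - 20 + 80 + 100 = 160*b^2 - 680*b - 5*c^3 + c^2*(68 - 42*b) + c*(-16*b^2 + 488*b - 196) + 160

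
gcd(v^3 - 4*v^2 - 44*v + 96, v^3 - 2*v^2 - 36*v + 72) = v^2 + 4*v - 12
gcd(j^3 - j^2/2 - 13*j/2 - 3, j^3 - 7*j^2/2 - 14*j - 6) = j^2 + 5*j/2 + 1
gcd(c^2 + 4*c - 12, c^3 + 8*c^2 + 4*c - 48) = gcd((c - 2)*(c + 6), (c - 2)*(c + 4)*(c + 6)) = c^2 + 4*c - 12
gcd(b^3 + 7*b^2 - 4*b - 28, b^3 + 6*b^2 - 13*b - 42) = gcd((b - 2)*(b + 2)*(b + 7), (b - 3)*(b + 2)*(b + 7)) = b^2 + 9*b + 14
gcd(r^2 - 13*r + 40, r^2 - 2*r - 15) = r - 5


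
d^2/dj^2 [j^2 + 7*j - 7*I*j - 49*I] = 2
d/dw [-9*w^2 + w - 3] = 1 - 18*w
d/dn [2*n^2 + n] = 4*n + 1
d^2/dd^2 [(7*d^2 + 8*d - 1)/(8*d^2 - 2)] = (128*d^3 + 36*d^2 + 96*d + 3)/(64*d^6 - 48*d^4 + 12*d^2 - 1)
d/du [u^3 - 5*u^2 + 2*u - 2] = 3*u^2 - 10*u + 2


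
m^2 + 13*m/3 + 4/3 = (m + 1/3)*(m + 4)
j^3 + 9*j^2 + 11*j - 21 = (j - 1)*(j + 3)*(j + 7)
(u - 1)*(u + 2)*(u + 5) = u^3 + 6*u^2 + 3*u - 10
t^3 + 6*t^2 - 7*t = t*(t - 1)*(t + 7)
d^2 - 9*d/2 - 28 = (d - 8)*(d + 7/2)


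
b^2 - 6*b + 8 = (b - 4)*(b - 2)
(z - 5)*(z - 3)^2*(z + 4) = z^4 - 7*z^3 - 5*z^2 + 111*z - 180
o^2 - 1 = (o - 1)*(o + 1)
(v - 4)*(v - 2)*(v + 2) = v^3 - 4*v^2 - 4*v + 16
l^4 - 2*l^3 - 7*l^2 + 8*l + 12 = (l - 3)*(l - 2)*(l + 1)*(l + 2)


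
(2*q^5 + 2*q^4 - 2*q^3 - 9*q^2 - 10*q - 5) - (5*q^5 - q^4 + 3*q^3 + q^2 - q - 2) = -3*q^5 + 3*q^4 - 5*q^3 - 10*q^2 - 9*q - 3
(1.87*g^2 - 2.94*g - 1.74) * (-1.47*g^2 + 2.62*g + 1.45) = -2.7489*g^4 + 9.2212*g^3 - 2.4335*g^2 - 8.8218*g - 2.523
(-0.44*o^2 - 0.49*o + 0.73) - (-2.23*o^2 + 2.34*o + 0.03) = 1.79*o^2 - 2.83*o + 0.7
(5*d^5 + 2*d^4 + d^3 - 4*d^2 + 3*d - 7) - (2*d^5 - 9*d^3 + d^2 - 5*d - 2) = 3*d^5 + 2*d^4 + 10*d^3 - 5*d^2 + 8*d - 5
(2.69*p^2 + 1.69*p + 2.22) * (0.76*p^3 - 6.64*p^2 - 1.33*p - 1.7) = 2.0444*p^5 - 16.5772*p^4 - 13.1121*p^3 - 21.5615*p^2 - 5.8256*p - 3.774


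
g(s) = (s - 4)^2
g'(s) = 2*s - 8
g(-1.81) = 33.76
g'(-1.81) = -11.62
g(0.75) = 10.56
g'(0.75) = -6.50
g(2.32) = 2.82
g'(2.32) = -3.36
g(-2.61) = 43.69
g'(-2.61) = -13.22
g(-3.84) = 61.47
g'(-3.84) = -15.68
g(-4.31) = 69.06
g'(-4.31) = -16.62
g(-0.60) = 21.16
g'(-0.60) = -9.20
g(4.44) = 0.19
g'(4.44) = 0.88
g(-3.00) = 49.00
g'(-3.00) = -14.00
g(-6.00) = 100.00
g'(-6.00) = -20.00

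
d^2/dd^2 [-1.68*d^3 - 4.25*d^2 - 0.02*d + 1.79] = -10.08*d - 8.5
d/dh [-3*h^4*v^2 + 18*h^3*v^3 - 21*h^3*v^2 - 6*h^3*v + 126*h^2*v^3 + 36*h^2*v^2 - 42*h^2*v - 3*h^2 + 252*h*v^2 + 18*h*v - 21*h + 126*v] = -12*h^3*v^2 + 54*h^2*v^3 - 63*h^2*v^2 - 18*h^2*v + 252*h*v^3 + 72*h*v^2 - 84*h*v - 6*h + 252*v^2 + 18*v - 21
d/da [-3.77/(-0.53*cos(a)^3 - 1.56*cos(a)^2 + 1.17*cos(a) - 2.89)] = (5.9943*cos(a)^2 + 11.7624*cos(a) - 4.4109)*sin(a)/(0.53*cos(a)^3 + 1.56*cos(a)^2 - 1.17*cos(a) + 2.89)^2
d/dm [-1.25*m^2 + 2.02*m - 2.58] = 2.02 - 2.5*m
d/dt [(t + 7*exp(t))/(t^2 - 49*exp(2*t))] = (7*exp(t) - 1)/(t^2 - 14*t*exp(t) + 49*exp(2*t))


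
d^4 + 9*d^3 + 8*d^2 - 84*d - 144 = (d - 3)*(d + 2)*(d + 4)*(d + 6)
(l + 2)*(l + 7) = l^2 + 9*l + 14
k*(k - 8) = k^2 - 8*k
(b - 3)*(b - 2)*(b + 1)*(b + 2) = b^4 - 2*b^3 - 7*b^2 + 8*b + 12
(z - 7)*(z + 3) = z^2 - 4*z - 21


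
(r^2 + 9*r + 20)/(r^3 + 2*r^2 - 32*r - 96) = (r + 5)/(r^2 - 2*r - 24)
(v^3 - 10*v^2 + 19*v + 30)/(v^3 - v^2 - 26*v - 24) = (v - 5)/(v + 4)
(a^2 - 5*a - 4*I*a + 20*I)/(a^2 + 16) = (a - 5)/(a + 4*I)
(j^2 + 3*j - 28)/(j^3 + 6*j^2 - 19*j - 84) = 1/(j + 3)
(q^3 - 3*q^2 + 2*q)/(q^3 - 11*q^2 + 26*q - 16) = q/(q - 8)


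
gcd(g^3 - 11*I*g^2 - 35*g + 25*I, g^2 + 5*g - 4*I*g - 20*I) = 1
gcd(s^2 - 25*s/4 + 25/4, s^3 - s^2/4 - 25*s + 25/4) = s - 5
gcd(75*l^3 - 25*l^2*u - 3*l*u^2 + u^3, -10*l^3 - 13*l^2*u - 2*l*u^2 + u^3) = -5*l + u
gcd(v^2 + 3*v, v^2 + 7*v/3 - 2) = v + 3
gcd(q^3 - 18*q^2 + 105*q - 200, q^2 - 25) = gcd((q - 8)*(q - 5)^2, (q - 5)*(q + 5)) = q - 5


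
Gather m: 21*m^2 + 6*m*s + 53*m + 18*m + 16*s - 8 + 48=21*m^2 + m*(6*s + 71) + 16*s + 40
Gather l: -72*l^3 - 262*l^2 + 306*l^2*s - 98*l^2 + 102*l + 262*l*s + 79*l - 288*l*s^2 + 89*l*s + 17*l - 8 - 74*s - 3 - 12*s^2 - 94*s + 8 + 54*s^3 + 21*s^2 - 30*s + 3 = -72*l^3 + l^2*(306*s - 360) + l*(-288*s^2 + 351*s + 198) + 54*s^3 + 9*s^2 - 198*s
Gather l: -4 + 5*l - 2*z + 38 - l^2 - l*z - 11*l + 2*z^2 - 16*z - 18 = -l^2 + l*(-z - 6) + 2*z^2 - 18*z + 16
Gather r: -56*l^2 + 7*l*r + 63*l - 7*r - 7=-56*l^2 + 63*l + r*(7*l - 7) - 7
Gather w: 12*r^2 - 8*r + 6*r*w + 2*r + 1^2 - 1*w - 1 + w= 12*r^2 + 6*r*w - 6*r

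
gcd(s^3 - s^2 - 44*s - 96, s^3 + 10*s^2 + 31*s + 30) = s + 3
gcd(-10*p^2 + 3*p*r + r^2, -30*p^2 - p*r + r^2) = 5*p + r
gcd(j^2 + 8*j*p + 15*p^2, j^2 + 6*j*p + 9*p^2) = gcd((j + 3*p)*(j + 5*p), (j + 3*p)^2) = j + 3*p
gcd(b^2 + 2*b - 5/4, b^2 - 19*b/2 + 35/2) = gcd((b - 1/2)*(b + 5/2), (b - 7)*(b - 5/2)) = 1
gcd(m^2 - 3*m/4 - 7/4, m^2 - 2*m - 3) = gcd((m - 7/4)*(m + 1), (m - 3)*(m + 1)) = m + 1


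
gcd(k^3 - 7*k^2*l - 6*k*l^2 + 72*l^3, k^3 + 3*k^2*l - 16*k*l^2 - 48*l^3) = k^2 - k*l - 12*l^2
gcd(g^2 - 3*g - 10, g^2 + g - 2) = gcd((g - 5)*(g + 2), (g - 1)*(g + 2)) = g + 2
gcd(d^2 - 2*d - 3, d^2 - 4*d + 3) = d - 3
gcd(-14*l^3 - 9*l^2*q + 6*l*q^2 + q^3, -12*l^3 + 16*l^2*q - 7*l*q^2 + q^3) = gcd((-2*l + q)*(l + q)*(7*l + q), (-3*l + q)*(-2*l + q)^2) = -2*l + q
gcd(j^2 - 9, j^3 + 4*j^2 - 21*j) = j - 3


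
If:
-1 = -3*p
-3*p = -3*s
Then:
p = 1/3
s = 1/3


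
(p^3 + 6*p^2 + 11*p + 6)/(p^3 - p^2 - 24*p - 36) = (p + 1)/(p - 6)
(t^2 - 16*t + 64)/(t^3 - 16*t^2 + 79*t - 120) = (t - 8)/(t^2 - 8*t + 15)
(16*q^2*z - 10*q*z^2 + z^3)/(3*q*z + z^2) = (16*q^2 - 10*q*z + z^2)/(3*q + z)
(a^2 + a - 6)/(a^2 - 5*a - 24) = (a - 2)/(a - 8)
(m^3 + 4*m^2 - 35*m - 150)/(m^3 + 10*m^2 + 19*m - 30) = (m^2 - m - 30)/(m^2 + 5*m - 6)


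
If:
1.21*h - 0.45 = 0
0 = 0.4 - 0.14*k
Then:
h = 0.37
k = 2.86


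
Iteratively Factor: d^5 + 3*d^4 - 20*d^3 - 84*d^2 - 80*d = (d - 5)*(d^4 + 8*d^3 + 20*d^2 + 16*d) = (d - 5)*(d + 4)*(d^3 + 4*d^2 + 4*d) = (d - 5)*(d + 2)*(d + 4)*(d^2 + 2*d) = (d - 5)*(d + 2)^2*(d + 4)*(d)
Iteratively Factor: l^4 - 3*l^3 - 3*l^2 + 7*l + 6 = (l - 3)*(l^3 - 3*l - 2) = (l - 3)*(l + 1)*(l^2 - l - 2) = (l - 3)*(l - 2)*(l + 1)*(l + 1)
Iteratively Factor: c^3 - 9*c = (c + 3)*(c^2 - 3*c) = c*(c + 3)*(c - 3)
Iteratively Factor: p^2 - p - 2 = (p - 2)*(p + 1)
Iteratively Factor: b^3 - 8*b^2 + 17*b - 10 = (b - 2)*(b^2 - 6*b + 5) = (b - 5)*(b - 2)*(b - 1)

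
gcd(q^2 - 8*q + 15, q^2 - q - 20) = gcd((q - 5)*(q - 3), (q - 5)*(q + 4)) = q - 5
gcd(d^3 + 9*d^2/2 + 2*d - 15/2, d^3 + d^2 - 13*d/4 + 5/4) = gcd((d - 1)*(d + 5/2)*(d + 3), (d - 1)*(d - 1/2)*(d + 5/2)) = d^2 + 3*d/2 - 5/2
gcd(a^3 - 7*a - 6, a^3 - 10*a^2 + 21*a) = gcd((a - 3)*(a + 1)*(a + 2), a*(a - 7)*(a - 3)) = a - 3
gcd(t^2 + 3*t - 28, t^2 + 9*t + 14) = t + 7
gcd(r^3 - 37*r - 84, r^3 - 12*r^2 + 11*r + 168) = r^2 - 4*r - 21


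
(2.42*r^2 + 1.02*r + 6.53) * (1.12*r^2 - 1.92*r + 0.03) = 2.7104*r^4 - 3.504*r^3 + 5.4278*r^2 - 12.507*r + 0.1959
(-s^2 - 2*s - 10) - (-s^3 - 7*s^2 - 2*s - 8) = s^3 + 6*s^2 - 2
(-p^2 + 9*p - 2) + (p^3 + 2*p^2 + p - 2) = p^3 + p^2 + 10*p - 4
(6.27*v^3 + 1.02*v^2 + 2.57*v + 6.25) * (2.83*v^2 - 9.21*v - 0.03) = 17.7441*v^5 - 54.8601*v^4 - 2.3092*v^3 - 6.0128*v^2 - 57.6396*v - 0.1875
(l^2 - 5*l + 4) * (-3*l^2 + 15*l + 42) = -3*l^4 + 30*l^3 - 45*l^2 - 150*l + 168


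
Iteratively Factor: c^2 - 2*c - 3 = (c - 3)*(c + 1)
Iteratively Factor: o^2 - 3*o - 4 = (o - 4)*(o + 1)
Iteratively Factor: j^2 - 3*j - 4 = (j + 1)*(j - 4)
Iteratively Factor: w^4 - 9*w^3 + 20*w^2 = (w)*(w^3 - 9*w^2 + 20*w) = w*(w - 5)*(w^2 - 4*w) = w^2*(w - 5)*(w - 4)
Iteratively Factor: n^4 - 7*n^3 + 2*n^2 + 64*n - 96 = (n + 3)*(n^3 - 10*n^2 + 32*n - 32) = (n - 2)*(n + 3)*(n^2 - 8*n + 16) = (n - 4)*(n - 2)*(n + 3)*(n - 4)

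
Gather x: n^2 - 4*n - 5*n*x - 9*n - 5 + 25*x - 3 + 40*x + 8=n^2 - 13*n + x*(65 - 5*n)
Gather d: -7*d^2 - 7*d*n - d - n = -7*d^2 + d*(-7*n - 1) - n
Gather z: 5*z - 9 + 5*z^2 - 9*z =5*z^2 - 4*z - 9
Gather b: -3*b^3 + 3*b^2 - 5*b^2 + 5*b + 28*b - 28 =-3*b^3 - 2*b^2 + 33*b - 28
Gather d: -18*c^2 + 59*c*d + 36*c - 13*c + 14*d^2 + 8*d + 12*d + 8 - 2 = -18*c^2 + 23*c + 14*d^2 + d*(59*c + 20) + 6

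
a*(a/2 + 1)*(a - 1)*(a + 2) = a^4/2 + 3*a^3/2 - 2*a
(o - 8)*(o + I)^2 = o^3 - 8*o^2 + 2*I*o^2 - o - 16*I*o + 8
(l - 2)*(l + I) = l^2 - 2*l + I*l - 2*I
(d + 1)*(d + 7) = d^2 + 8*d + 7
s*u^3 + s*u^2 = u^2*(s*u + s)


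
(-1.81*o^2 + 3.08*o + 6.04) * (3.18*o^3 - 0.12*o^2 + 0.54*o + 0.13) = -5.7558*o^5 + 10.0116*o^4 + 17.8602*o^3 + 0.7031*o^2 + 3.662*o + 0.7852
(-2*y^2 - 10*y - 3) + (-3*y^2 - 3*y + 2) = -5*y^2 - 13*y - 1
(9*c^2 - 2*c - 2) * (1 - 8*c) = -72*c^3 + 25*c^2 + 14*c - 2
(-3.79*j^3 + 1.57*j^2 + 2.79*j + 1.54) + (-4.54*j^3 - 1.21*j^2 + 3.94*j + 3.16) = -8.33*j^3 + 0.36*j^2 + 6.73*j + 4.7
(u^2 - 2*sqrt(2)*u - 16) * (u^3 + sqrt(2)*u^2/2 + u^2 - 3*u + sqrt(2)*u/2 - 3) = u^5 - 3*sqrt(2)*u^4/2 + u^4 - 21*u^3 - 3*sqrt(2)*u^3/2 - 21*u^2 - 2*sqrt(2)*u^2 - 2*sqrt(2)*u + 48*u + 48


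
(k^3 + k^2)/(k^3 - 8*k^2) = (k + 1)/(k - 8)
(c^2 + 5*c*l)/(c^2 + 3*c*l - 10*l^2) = c/(c - 2*l)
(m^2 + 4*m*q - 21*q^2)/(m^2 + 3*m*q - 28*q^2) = (-m + 3*q)/(-m + 4*q)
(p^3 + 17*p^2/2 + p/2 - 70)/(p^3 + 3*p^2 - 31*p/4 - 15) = 2*(p + 7)/(2*p + 3)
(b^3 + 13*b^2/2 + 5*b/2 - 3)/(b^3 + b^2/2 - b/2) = (b + 6)/b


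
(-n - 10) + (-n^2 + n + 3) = -n^2 - 7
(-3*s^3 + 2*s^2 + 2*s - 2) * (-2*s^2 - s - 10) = 6*s^5 - s^4 + 24*s^3 - 18*s^2 - 18*s + 20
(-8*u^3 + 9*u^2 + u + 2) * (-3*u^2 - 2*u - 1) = 24*u^5 - 11*u^4 - 13*u^3 - 17*u^2 - 5*u - 2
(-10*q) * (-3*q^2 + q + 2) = 30*q^3 - 10*q^2 - 20*q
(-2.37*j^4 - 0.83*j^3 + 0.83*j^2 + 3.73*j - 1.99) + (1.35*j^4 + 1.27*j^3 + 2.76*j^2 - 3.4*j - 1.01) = -1.02*j^4 + 0.44*j^3 + 3.59*j^2 + 0.33*j - 3.0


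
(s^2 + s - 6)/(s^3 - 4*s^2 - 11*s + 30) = 1/(s - 5)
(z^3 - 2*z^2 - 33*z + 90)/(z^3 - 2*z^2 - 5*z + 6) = (z^2 + z - 30)/(z^2 + z - 2)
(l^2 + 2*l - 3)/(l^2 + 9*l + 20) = (l^2 + 2*l - 3)/(l^2 + 9*l + 20)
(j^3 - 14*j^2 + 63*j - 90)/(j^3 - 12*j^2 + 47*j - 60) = (j - 6)/(j - 4)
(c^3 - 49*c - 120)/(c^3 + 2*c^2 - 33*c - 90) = (c - 8)/(c - 6)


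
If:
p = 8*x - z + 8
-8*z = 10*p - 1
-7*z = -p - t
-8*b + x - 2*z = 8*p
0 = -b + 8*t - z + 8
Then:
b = -11329/38942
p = 7695/38942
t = -20476/19471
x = -19287/19471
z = -4751/38942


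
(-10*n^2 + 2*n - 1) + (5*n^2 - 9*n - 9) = -5*n^2 - 7*n - 10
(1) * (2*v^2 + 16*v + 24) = 2*v^2 + 16*v + 24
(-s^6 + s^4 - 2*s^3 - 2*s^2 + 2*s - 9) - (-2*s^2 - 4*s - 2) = -s^6 + s^4 - 2*s^3 + 6*s - 7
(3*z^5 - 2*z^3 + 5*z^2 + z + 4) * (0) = 0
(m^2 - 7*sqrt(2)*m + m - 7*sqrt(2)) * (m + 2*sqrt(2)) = m^3 - 5*sqrt(2)*m^2 + m^2 - 28*m - 5*sqrt(2)*m - 28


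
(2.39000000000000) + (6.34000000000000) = 8.73000000000000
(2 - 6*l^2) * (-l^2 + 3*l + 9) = 6*l^4 - 18*l^3 - 56*l^2 + 6*l + 18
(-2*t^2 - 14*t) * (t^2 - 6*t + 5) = -2*t^4 - 2*t^3 + 74*t^2 - 70*t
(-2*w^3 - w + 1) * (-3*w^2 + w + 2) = 6*w^5 - 2*w^4 - w^3 - 4*w^2 - w + 2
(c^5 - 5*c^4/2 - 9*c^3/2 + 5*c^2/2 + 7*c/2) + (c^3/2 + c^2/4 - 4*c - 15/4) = c^5 - 5*c^4/2 - 4*c^3 + 11*c^2/4 - c/2 - 15/4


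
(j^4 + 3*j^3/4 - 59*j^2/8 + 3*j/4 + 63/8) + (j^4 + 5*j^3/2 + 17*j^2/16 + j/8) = 2*j^4 + 13*j^3/4 - 101*j^2/16 + 7*j/8 + 63/8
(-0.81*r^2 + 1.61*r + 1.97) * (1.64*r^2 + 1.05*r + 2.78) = -1.3284*r^4 + 1.7899*r^3 + 2.6695*r^2 + 6.5443*r + 5.4766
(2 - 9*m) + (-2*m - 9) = -11*m - 7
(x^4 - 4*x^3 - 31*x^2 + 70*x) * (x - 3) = x^5 - 7*x^4 - 19*x^3 + 163*x^2 - 210*x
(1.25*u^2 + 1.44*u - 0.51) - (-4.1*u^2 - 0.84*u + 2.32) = 5.35*u^2 + 2.28*u - 2.83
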